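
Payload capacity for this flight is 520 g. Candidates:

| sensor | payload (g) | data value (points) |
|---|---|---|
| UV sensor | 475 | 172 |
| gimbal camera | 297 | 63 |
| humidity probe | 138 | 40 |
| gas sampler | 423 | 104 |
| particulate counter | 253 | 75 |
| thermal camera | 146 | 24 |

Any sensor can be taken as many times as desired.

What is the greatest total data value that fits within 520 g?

172

Taking UV sensor: 475 g used, 172 in data value.
That's the maximum — no swap from here does better than 172.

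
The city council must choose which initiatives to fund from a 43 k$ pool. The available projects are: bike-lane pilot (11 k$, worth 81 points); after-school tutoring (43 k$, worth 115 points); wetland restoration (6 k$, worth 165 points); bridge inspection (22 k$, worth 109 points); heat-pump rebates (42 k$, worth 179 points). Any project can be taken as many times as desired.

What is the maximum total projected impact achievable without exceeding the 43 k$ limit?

Ranking by ratio (projected impact/k$): wetland restoration 27.50, bike-lane pilot 7.36, bridge inspection 4.95, heat-pump rebates 4.26.
Best packing: 7×wetland restoration — 42 k$, 1155 total.
The spare 1 k$ is too small for any remaining project, and no exchange beats 1155.

1155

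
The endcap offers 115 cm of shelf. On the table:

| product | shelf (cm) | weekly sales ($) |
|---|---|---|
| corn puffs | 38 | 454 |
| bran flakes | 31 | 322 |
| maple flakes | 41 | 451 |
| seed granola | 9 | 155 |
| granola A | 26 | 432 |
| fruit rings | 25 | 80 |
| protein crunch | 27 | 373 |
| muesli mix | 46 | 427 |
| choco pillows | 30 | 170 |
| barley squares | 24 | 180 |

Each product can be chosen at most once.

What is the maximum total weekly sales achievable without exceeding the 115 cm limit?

1492

The ratio heuristic lands on corn puffs + seed granola + granola A + protein crunch (1414) but leaves 15 cm idle.
Replace protein crunch with maple flakes: the trade gains 78 net, giving 1492 at 114 cm.
The closest alternative, corn puffs + granola A + protein crunch + barley squares, reaches only 1439.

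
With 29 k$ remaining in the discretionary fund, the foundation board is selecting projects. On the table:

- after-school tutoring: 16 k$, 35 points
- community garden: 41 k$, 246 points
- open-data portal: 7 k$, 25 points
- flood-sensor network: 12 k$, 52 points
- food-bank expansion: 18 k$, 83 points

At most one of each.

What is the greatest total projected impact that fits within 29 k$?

Open-data portal + food-bank expansion uses 25 of the 29 k$ and totals 108.
Nothing else within 29 k$ beats 108.

108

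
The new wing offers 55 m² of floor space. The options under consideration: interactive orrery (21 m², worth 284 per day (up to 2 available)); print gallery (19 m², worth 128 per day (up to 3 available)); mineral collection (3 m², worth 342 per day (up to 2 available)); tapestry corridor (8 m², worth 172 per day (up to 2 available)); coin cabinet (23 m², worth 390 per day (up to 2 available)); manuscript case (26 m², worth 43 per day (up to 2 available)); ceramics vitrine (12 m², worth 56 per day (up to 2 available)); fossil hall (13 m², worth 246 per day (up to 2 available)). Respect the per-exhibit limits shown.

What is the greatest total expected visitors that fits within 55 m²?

1566

Taking the top-ratio exhibits first gives 2×mineral collection + 2×tapestry corridor + 2×fossil hall for 1520 (48 m²).
The 16 m² tied up in 2×tapestry corridor is better spent on coin cabinet — total rises to 1566 (55 m²).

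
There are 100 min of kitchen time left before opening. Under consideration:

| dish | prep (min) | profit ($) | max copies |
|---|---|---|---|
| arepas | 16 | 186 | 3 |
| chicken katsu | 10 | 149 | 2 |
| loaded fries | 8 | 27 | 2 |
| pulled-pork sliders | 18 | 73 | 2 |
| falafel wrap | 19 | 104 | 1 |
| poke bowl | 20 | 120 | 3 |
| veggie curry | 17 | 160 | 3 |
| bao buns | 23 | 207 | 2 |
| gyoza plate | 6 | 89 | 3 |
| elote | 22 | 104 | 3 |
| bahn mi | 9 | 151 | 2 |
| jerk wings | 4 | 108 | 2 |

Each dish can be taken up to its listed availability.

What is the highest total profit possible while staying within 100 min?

1463

Density check — jerk wings 27.00, bahn mi 16.78, chicken katsu 14.90 are the best per min.
Taking the top-ratio dishes first gives 2×arepas + 2×chicken katsu + 3×gyoza plate + 2×bahn mi + 2×jerk wings for 1455 (96 min).
Dropping 2×gyoza plate frees 12 min; slotting in arepas (16 min) lifts the total to 1463 at 100 min.
Every other selection either busts 100 min or exceeds an availability limit or fails to beat 1463.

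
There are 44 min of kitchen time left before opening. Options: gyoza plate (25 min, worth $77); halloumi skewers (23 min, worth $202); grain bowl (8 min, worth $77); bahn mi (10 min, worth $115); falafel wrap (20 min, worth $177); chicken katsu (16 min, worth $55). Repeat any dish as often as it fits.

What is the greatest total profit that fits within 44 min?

By profit per min: bahn mi 11.50, grain bowl 9.62, falafel wrap 8.85 lead.
Greedy by ratio would take 4×bahn mi: 40 min used, total 460.
Replace 2×bahn mi with 3×grain bowl: the trade gains 1 net, giving 461 at 44 min.

461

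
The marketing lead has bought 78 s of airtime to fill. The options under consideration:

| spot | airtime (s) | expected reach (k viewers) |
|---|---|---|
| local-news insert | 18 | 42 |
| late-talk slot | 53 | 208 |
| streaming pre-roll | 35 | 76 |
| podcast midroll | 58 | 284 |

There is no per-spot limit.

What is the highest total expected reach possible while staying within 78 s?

By expected reach per s: podcast midroll 4.90, late-talk slot 3.92, local-news insert 2.33, streaming pre-roll 2.17 lead.
The ratio ordering already packs tightly: local-news insert + podcast midroll, 76 s, 326.
That's the maximum — no swap from here does better than 326.

326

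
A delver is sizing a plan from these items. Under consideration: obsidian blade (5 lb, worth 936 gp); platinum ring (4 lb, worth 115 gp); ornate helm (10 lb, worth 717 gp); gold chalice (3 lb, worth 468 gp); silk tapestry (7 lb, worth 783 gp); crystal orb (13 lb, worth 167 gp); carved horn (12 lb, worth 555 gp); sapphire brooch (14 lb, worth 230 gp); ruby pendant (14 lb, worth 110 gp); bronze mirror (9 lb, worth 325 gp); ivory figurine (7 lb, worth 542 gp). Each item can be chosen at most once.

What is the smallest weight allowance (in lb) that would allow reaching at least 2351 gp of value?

22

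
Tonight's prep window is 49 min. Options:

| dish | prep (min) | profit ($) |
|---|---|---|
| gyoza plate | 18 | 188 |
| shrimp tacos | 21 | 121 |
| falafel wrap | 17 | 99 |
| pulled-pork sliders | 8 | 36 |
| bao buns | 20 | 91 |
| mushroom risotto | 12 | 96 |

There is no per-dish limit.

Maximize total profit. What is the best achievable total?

2×gyoza plate + mushroom risotto uses 48 of the 49 min and totals 472.

472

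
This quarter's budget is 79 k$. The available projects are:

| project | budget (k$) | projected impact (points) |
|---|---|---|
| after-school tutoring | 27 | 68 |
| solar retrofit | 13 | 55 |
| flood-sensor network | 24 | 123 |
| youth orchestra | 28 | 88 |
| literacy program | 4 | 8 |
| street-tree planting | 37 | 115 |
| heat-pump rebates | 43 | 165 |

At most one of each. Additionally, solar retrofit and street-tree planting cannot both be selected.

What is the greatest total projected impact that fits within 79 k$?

296

Filling by ratio: solar retrofit + flood-sensor network + youth orchestra + literacy program for 274, with 10 k$ left unused.
Dropping solar retrofit and youth orchestra frees 41 k$; slotting in heat-pump rebates (43 k$) lifts the total to 296 at 71 k$.
No other feasible combination exceeds 296.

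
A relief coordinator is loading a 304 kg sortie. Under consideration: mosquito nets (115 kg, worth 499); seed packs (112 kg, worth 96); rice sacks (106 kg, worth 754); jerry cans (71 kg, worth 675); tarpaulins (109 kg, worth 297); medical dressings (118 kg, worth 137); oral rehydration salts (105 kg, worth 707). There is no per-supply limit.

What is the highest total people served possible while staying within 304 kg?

4×jerry cans uses 284 of the 304 kg and totals 2700.
No other feasible combination exceeds 2700.

2700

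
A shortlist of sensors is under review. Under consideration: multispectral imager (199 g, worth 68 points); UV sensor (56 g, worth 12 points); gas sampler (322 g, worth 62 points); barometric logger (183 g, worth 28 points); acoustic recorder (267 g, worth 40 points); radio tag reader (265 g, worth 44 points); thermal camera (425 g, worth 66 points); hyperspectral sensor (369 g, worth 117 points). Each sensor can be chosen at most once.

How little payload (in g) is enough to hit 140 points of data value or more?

552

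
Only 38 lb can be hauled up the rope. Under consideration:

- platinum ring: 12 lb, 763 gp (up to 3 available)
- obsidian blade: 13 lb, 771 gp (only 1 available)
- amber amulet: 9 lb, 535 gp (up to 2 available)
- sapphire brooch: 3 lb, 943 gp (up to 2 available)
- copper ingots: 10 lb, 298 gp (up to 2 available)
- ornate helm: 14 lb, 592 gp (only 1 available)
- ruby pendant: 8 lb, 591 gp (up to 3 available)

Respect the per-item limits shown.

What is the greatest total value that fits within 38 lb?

4003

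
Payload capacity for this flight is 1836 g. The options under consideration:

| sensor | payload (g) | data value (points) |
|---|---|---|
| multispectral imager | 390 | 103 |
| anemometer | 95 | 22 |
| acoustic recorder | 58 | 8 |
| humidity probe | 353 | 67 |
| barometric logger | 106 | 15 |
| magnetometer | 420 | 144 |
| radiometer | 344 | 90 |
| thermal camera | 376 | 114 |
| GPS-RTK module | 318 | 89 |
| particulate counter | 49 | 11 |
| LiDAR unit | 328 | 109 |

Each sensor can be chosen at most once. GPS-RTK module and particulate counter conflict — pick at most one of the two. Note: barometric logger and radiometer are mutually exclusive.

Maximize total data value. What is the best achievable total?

559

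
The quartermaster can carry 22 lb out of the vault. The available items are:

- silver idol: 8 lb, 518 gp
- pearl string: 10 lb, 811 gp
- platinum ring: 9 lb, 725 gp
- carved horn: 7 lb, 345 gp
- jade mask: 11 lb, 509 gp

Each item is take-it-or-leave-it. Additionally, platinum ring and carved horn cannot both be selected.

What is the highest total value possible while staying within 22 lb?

1536

The ratio ordering already packs tightly: pearl string + platinum ring, 19 lb, 1536.
Next best is silver idol + pearl string at 1329 (18 lb) — short by 207.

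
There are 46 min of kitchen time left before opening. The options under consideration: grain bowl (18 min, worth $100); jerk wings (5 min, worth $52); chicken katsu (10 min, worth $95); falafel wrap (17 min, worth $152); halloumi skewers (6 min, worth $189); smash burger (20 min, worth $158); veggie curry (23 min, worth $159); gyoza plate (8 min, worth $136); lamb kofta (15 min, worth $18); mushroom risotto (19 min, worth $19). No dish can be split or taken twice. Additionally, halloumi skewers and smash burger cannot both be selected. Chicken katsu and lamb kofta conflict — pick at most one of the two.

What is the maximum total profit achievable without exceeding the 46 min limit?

Best packing: jerk wings + chicken katsu + falafel wrap + halloumi skewers + gyoza plate — 46 min, 624 total.
Next best is chicken katsu + falafel wrap + halloumi skewers + gyoza plate at 572 (41 min) — short by 52.

624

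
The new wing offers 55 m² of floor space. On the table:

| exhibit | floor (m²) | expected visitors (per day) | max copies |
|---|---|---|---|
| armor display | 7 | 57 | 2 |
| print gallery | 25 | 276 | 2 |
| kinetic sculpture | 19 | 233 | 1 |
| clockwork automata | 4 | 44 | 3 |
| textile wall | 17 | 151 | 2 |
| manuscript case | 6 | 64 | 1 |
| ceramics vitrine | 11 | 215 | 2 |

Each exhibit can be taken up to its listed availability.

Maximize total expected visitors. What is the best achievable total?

Filling by ratio: kinetic sculpture + 3×clockwork automata + 2×ceramics vitrine for 795, with 2 m² left unused.
Replace clockwork automata with manuscript case: the trade gains 20 net, giving 815 at 55 m².
That's the maximum — no swap from here does better than 815.

815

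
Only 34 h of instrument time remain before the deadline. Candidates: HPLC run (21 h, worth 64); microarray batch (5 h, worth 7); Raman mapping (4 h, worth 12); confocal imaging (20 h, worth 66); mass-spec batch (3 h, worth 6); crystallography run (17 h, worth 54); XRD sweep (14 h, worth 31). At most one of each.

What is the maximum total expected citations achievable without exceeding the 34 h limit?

Ranking by ratio (expected citations/h): confocal imaging 3.30, crystallography run 3.18, HPLC run 3.05, Raman mapping 3.00.
Filling by ratio: microarray batch + Raman mapping + confocal imaging + mass-spec batch for 91, with 2 h left unused.
Replace microarray batch and Raman mapping and mass-spec batch with XRD sweep: the trade gains 6 net, giving 97 at 34 h.
Every other selection either busts 34 h or fails to beat 97.

97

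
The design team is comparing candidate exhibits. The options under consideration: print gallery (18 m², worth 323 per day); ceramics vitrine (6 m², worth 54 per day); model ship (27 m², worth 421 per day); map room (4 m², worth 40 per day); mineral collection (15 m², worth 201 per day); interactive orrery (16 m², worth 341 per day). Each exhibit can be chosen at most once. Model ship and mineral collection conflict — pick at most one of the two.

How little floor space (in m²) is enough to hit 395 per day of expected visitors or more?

22

Need the lightest bundle worth ≥ 395.
ceramics vitrine + interactive orrery reaches 395 using 22 m².
No combination under 22 m² hits 395.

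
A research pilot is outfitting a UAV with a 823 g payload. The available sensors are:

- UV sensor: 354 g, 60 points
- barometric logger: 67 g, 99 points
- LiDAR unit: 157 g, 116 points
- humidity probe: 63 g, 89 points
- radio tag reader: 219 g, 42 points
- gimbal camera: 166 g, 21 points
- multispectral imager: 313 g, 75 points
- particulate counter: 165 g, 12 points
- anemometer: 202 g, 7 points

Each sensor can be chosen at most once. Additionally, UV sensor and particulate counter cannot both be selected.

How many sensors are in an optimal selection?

5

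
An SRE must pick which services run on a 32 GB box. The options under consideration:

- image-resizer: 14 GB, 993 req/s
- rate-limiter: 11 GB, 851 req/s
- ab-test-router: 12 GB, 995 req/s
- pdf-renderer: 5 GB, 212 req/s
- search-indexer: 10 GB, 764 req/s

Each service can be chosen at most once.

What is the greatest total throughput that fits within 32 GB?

2200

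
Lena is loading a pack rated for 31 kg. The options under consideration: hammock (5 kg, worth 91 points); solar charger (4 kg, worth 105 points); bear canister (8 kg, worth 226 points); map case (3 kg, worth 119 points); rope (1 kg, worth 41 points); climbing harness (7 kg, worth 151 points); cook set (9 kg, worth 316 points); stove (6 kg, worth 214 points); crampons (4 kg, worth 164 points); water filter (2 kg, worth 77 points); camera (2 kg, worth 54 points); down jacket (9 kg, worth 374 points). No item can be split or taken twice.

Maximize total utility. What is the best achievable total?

By utility per kg: down jacket 41.56, rope 41.00, crampons 41.00, map case 39.67 lead.
A density-first pass picks solar charger + map case + rope + stove + crampons + water filter + camera + down jacket — 1148 at 31 kg.
A better packing is map case + cook set + stove + crampons + down jacket: 31 kg, total 1187.
The closest alternative, rope + cook set + stove + crampons + water filter + down jacket, reaches only 1186.

1187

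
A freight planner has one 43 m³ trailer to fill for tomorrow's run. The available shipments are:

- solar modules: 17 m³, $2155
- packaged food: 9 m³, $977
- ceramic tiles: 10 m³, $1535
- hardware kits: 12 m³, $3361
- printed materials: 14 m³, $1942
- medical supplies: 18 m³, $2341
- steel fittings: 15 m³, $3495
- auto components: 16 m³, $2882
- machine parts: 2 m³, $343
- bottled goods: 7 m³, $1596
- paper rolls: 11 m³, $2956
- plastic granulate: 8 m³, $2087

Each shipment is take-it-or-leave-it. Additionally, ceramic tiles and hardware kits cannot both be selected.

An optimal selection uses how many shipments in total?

4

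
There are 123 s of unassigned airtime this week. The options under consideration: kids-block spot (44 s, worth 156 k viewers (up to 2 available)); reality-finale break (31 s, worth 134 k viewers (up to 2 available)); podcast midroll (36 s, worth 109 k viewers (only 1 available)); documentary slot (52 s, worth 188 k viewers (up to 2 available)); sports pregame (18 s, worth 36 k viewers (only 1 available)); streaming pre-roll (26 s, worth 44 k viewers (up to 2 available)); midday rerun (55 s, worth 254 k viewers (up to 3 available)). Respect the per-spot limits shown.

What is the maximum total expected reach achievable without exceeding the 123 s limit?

The ratio heuristic lands on 2×midday rerun (508) but leaves 13 s idle.
Dropping midday rerun frees 55 s; slotting in 2×reality-finale break (62 s) lifts the total to 522 at 117 s.
No other feasible combination exceeds 522.

522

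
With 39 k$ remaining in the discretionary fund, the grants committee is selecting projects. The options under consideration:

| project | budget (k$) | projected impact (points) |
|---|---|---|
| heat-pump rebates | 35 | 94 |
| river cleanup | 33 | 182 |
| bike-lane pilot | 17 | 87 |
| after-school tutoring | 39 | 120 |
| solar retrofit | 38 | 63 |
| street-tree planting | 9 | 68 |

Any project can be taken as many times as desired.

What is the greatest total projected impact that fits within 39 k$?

Taking 4×street-tree planting: 36 k$ used, 272 in projected impact.

272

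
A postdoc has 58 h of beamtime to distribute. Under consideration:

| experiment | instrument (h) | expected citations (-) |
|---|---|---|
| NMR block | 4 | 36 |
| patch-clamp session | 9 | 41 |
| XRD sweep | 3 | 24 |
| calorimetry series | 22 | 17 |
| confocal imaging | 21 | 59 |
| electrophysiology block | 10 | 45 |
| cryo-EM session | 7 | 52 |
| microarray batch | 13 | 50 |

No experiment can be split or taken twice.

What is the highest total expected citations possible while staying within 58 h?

266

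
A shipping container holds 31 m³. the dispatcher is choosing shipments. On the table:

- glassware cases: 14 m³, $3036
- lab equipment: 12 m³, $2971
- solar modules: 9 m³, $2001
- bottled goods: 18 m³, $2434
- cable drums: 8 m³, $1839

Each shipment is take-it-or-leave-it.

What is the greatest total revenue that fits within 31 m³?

Density check — lab equipment 247.58, cable drums 229.88, solar modules 222.33 are the best per m³.
Greedy by ratio would take lab equipment + solar modules + cable drums: 29 m³ used, total 6811.
Replace lab equipment with glassware cases: the trade gains 65 net, giving 6876 at 31 m³.
The closest alternative, lab equipment + solar modules + cable drums, reaches only 6811.

6876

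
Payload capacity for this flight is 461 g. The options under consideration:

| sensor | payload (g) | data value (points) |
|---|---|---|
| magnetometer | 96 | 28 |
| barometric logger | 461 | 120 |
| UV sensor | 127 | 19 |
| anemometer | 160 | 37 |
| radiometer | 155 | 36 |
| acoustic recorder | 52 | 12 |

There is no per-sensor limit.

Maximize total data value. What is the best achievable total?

Taking 4×magnetometer + acoustic recorder: 436 g used, 124 in data value.
Nothing else within 461 g beats 124.

124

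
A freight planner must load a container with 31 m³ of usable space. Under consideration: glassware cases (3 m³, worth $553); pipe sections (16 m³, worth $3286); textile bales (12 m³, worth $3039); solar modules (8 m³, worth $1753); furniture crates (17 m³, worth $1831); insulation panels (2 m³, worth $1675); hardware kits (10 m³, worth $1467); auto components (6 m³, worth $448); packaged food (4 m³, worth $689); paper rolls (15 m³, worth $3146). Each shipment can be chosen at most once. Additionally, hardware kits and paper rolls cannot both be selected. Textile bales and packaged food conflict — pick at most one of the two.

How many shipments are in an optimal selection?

Best achievable revenue is 8000.
One optimal bundle: pipe sections + textile bales + insulation panels (30 m³).
Any selection reaching 8000 contains exactly 3 shipments.

3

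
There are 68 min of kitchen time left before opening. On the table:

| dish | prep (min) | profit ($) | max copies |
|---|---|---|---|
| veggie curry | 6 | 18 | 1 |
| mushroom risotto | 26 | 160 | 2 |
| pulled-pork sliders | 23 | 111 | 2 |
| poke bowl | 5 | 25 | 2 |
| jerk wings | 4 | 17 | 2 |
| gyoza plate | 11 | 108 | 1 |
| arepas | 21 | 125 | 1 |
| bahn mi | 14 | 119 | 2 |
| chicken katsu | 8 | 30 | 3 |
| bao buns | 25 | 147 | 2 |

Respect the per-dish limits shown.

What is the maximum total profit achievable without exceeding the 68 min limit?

Density check — gyoza plate 9.82, bahn mi 8.50, mushroom risotto 6.15, arepas 5.95 are the best per min.
Greedy by ratio would take mushroom risotto + gyoza plate + 2×bahn mi: 65 min used, total 506.
The 26 min tied up in mushroom risotto is better spent on jerk wings + bao buns — total rises to 510 (68 min).
Every other selection either busts 68 min or exceeds an availability limit or fails to beat 510.

510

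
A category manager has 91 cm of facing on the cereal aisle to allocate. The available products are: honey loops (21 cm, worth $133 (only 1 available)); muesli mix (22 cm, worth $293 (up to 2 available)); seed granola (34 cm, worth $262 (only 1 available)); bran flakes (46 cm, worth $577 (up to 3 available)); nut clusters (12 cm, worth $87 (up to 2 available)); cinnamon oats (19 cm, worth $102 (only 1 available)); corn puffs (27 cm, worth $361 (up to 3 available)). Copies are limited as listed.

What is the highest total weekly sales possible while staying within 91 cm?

1163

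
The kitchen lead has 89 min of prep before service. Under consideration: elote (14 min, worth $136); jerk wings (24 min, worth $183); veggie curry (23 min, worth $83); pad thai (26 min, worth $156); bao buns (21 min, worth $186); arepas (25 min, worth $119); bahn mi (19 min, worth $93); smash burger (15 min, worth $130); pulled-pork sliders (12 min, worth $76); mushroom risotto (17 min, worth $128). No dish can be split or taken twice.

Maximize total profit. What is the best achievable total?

Elote + jerk wings + bao buns + smash burger + pulled-pork sliders uses 86 of the 89 min and totals 711.
Next best is elote + jerk wings + bao buns + pulled-pork sliders + mushroom risotto at 709 (88 min) — short by 2.

711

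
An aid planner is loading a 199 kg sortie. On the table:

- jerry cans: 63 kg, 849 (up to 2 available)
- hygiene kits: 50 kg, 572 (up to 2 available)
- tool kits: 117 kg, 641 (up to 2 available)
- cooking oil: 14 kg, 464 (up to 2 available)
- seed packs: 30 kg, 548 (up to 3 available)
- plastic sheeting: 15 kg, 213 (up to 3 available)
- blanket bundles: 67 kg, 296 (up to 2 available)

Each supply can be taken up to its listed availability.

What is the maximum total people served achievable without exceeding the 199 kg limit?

3634

Density check — cooking oil 33.14, seed packs 18.27, plastic sheeting 14.20 are the best per kg.
Filling by ratio: 2×cooking oil + 3×seed packs + 3×plastic sheeting for 3211, with 36 kg left unused.
Dropping 2×plastic sheeting frees 30 kg; slotting in jerry cans (63 kg) lifts the total to 3634 at 196 kg.
No other feasible combination exceeds 3634.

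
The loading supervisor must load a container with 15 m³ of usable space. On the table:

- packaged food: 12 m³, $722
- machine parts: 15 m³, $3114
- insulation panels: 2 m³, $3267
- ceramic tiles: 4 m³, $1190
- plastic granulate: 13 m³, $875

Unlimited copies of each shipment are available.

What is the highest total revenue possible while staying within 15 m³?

22869

Density check — insulation panels 1633.50, ceramic tiles 297.50, machine parts 207.60, plastic granulate 67.31 are the best per m³.
7×insulation panels uses 14 of the 15 m³ and totals 22869.
Nothing else within 15 m³ beats 22869.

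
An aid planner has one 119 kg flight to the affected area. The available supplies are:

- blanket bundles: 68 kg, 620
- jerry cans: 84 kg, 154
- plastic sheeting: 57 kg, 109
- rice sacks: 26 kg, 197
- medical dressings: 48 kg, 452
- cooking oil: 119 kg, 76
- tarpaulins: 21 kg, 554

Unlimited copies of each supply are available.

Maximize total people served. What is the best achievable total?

2770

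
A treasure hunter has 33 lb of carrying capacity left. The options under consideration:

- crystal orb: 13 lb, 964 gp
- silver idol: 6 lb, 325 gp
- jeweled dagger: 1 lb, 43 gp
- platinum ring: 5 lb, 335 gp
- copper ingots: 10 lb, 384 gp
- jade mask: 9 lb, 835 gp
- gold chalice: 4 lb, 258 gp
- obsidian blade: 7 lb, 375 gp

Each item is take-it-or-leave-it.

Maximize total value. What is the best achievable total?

2459

Ranking by ratio (value/lb): jade mask 92.78, crystal orb 74.15, platinum ring 67.00, gold chalice 64.50.
Filling by ratio: crystal orb + jeweled dagger + platinum ring + jade mask + gold chalice for 2435, with 1 lb left unused.
The 5 lb tied up in jeweled dagger and gold chalice is better spent on silver idol — total rises to 2459 (33 lb).
No other feasible combination exceeds 2459.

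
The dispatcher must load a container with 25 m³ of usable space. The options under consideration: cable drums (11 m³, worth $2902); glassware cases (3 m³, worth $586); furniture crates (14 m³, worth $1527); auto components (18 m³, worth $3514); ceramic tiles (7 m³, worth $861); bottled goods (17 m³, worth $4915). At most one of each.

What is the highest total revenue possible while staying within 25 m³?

5776

By revenue per m³: bottled goods 289.12, cable drums 263.82, glassware cases 195.33, auto components 195.22 lead.
Greedy by ratio would take glassware cases + bottled goods: 20 m³ used, total 5501.
Replace glassware cases with ceramic tiles: the trade gains 275 net, giving 5776 at 24 m³.
Runner-up glassware cases + bottled goods tops out at 5501.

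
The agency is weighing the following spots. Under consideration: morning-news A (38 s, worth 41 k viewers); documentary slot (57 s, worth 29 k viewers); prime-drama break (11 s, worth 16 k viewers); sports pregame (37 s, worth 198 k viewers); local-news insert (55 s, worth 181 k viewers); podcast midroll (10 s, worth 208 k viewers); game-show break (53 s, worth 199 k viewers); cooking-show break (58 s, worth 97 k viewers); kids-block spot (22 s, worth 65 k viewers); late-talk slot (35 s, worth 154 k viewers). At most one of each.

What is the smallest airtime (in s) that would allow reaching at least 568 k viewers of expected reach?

Look for the lowest-airtime combination reaching 568.
Taking prime-drama break + sports pregame + podcast midroll + late-talk slot gives 576 (≥ 568) for 93 s.
Below 93 s the best achievable stays under 568.

93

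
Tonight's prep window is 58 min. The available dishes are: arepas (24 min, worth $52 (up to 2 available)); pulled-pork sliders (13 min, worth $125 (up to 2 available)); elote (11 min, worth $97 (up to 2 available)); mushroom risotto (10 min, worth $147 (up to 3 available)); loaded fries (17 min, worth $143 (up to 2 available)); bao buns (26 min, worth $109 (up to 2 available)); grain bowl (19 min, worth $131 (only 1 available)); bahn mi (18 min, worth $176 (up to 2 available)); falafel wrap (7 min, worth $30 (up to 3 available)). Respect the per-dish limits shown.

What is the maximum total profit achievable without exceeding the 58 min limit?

691

The ratio heuristic lands on 3×mushroom risotto + bahn mi + falafel wrap (647) but leaves 3 min idle.
The 25 min tied up in bahn mi and falafel wrap is better spent on 2×pulled-pork sliders — total rises to 691 (56 min).
Nothing else within 58 min beats 691.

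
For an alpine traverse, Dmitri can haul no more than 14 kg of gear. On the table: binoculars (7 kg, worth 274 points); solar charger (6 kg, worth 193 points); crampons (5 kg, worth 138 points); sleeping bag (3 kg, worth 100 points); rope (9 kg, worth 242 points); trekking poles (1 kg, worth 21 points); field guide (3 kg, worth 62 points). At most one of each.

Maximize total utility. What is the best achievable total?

488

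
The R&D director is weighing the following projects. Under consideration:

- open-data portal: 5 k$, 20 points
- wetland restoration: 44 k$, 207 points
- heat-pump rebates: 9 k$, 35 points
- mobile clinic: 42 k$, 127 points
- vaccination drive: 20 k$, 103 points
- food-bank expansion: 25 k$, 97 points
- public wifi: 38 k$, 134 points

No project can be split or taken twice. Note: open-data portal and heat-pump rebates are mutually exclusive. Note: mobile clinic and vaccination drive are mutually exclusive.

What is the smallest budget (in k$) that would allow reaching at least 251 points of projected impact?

63

Look for the lowest-budget combination reaching 251.
open-data portal + vaccination drive + public wifi reaches 257 using 63 k$.
Below 63 k$ the best achievable stays under 251.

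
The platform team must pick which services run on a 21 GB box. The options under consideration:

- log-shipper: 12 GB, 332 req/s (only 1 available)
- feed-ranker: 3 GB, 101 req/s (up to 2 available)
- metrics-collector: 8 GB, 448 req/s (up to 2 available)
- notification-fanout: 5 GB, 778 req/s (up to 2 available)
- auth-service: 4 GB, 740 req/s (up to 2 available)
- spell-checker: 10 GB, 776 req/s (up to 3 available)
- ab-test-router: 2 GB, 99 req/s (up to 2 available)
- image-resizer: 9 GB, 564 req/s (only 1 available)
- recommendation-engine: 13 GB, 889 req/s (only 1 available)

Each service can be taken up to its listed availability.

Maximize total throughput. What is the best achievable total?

3137

Greedy by ratio would take 2×notification-fanout + 2×auth-service + ab-test-router: 20 GB used, total 3135.
Dropping ab-test-router frees 2 GB; slotting in feed-ranker (3 GB) lifts the total to 3137 at 21 GB.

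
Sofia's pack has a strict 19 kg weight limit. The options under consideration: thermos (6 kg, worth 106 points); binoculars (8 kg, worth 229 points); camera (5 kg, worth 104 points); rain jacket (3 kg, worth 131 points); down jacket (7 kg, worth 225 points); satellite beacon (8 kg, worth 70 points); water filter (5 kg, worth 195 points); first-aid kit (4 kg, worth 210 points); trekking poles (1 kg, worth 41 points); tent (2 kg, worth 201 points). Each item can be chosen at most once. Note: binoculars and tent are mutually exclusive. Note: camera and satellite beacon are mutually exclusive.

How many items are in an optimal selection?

The maximum utility within 19 kg is 872.
One optimal bundle: down jacket + water filter + first-aid kit + trekking poles + tent (19 kg).
Any selection reaching 872 contains exactly 5 items.

5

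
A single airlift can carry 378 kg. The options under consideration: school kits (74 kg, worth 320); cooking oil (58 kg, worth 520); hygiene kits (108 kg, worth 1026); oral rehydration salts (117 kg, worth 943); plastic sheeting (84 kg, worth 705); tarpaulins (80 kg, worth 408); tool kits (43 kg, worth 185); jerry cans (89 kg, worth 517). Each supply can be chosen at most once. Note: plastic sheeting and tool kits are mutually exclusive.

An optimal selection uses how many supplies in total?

4

The maximum people served within 378 kg is 3194.
One optimal bundle: cooking oil + hygiene kits + oral rehydration salts + plastic sheeting (367 kg).
Any selection reaching 3194 contains exactly 4 supplies.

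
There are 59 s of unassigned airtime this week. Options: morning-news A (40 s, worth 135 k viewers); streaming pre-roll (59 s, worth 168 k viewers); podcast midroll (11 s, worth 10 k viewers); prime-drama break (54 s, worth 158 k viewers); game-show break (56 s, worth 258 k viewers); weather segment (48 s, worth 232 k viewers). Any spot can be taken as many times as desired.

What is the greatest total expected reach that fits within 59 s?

By expected reach per s: weather segment 4.83, game-show break 4.61, morning-news A 3.38, prime-drama break 2.93 lead.
Taking the top-ratio spots first gives podcast midroll + weather segment for 242 (59 s).
The 59 s tied up in podcast midroll and weather segment is better spent on game-show break — total rises to 258 (56 s).
Every other selection either busts 59 s or fails to beat 258.

258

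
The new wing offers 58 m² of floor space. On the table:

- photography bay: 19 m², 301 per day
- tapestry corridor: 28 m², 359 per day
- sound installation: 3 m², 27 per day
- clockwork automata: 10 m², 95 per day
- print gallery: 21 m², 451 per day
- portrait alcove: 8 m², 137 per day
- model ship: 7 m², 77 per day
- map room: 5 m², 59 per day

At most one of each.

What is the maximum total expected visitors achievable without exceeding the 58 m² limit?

993

By expected visitors per m²: print gallery 21.48, portrait alcove 17.12, photography bay 15.84, tapestry corridor 12.82 lead.
Greedy by ratio would take photography bay + sound installation + print gallery + portrait alcove + map room: 56 m² used, total 975.
Dropping map room frees 5 m²; slotting in model ship (7 m²) lifts the total to 993 at 58 m².
Every other selection either busts 58 m² or fails to beat 993.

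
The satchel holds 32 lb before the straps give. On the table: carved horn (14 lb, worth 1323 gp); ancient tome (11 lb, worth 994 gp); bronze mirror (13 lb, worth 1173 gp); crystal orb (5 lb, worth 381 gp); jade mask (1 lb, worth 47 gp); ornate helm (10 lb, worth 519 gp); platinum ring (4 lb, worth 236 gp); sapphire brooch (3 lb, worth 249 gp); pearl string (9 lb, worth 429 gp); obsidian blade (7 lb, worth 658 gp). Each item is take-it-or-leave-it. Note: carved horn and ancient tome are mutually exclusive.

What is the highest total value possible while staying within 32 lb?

By value per lb: carved horn 94.50, obsidian blade 94.00, ancient tome 90.36, bronze mirror 90.23 lead.
Taking carved horn + bronze mirror + crystal orb: 32 lb used, 2877 in value.
Runner-up ancient tome + bronze mirror + jade mask + obsidian blade tops out at 2872.

2877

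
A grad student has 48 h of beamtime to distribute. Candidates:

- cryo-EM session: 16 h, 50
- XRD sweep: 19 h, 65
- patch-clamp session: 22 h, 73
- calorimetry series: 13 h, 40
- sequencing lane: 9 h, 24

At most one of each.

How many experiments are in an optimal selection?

3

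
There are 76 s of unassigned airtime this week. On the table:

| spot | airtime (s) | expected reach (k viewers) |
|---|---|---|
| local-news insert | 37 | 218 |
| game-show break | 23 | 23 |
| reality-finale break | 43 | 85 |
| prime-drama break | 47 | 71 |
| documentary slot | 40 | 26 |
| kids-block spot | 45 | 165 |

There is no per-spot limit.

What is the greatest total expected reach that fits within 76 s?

436

Density check — local-news insert 5.89, kids-block spot 3.67, reality-finale break 1.98, prime-drama break 1.51 are the best per s.
Taking 2×local-news insert: 74 s used, 436 in expected reach.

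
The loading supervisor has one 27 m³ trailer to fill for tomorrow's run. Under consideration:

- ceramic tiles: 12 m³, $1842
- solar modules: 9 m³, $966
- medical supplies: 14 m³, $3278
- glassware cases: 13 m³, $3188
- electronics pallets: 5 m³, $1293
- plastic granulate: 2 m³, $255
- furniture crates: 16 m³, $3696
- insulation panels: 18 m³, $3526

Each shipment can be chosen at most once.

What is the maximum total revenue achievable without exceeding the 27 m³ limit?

A density-first pass picks glassware cases + electronics pallets + plastic granulate — 4736 at 20 m³.
Replace electronics pallets and plastic granulate with medical supplies: the trade gains 1730 net, giving 6466 at 27 m³.

6466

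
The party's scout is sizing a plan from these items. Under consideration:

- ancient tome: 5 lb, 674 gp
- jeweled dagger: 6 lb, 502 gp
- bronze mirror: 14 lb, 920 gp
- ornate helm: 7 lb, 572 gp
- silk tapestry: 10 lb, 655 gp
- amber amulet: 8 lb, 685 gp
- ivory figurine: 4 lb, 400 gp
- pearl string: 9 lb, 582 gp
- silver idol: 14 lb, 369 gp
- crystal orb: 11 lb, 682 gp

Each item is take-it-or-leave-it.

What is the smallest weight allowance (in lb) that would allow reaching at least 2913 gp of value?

Look for the lowest-weight combination reaching 2913.
Taking ancient tome + jeweled dagger + silk tapestry + amber amulet + ivory figurine gives 2916 (≥ 2913) for 33 lb.
No combination under 33 lb hits 2913.

33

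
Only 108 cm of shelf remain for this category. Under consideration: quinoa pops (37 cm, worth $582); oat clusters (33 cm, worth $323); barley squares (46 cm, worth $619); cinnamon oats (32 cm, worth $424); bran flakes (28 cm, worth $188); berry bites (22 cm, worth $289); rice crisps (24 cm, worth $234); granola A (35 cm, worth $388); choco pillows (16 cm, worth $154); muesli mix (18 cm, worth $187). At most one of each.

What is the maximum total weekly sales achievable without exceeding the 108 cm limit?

Ranking by ratio (weekly sales/cm): quinoa pops 15.73, barley squares 13.46, cinnamon oats 13.25.
Best packing: quinoa pops + barley squares + berry bites — 105 cm, 1490 total.
Every other selection either busts 108 cm or fails to beat 1490.

1490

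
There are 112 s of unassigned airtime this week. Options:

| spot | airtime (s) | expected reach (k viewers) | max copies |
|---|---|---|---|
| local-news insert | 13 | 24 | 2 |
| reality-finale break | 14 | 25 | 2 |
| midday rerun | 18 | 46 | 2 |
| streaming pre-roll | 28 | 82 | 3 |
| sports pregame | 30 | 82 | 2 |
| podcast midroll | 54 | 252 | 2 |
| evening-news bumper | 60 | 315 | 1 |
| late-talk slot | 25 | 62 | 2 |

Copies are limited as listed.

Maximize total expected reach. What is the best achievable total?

Density check — evening-news bumper 5.25, podcast midroll 4.67, streaming pre-roll 2.93 are the best per s.
A density-first pass picks midday rerun + streaming pre-roll + evening-news bumper — 443 at 106 s.
The 106 s tied up in midday rerun and streaming pre-roll and evening-news bumper is better spent on 2×podcast midroll — total rises to 504 (108 s).
Nothing else within 112 s beats 504.

504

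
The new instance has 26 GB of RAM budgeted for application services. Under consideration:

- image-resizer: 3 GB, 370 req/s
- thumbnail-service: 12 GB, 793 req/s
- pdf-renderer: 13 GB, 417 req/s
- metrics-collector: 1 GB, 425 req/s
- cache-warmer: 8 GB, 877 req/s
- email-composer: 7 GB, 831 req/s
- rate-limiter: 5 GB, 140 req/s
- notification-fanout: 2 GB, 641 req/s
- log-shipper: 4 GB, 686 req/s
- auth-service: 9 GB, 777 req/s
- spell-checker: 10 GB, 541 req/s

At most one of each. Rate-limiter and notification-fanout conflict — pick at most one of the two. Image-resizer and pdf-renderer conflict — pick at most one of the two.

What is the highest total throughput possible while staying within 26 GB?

3830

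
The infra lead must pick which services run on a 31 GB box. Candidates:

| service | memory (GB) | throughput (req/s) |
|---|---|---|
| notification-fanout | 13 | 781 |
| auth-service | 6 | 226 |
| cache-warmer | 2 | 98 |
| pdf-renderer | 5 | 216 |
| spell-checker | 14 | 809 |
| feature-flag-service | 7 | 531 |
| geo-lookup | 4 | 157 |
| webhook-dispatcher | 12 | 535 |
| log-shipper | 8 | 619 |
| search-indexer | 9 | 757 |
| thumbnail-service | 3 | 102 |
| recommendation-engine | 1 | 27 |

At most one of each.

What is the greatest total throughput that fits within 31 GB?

2221

Taking cache-warmer + pdf-renderer + feature-flag-service + log-shipper + search-indexer: 31 GB used, 2221 in throughput.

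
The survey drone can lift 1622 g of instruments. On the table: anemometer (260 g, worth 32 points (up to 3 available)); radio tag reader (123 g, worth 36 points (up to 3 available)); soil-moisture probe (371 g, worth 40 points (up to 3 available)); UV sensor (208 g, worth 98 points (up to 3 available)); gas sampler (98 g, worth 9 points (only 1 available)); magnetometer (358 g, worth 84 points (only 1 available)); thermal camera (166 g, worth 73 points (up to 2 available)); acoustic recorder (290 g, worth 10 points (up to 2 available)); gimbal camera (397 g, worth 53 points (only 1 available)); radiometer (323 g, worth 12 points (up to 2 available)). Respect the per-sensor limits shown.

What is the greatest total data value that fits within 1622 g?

Taking the top-ratio sensors first gives anemometer + 3×radio tag reader + 3×UV sensor + 2×thermal camera for 580 (1585 g).
The 383 g tied up in anemometer and radio tag reader is better spent on magnetometer — total rises to 596 (1560 g).
Every other selection either busts 1622 g or exceeds an availability limit or fails to beat 596.

596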